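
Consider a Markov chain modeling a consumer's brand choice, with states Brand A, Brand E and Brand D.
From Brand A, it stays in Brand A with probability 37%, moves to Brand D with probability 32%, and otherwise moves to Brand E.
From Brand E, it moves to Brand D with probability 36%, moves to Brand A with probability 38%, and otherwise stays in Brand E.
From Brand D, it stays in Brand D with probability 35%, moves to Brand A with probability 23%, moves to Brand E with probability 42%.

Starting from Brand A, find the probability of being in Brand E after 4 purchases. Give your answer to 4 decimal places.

0.3312

Propagate the distribution vector 4 purchases from Brand A.
After 0 purchases: (1.0000, 0.0000, 0.0000)
After 1 purchase: (0.3700, 0.3100, 0.3200)
After 2 purchases: (0.3283, 0.3297, 0.3420)
After 3 purchases: (0.3254, 0.3311, 0.3434)
After 4 purchases: (0.3252, 0.3312, 0.3435)
P(in Brand E after 4 purchases) = 0.3312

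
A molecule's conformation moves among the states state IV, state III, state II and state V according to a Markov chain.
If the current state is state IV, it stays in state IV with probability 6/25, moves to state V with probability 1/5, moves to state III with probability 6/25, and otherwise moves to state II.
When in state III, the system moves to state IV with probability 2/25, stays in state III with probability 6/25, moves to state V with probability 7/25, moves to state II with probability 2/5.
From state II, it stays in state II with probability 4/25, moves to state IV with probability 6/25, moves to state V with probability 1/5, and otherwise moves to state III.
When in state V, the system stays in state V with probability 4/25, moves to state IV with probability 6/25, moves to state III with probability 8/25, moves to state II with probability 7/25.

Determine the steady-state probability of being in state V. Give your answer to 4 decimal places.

Let the stationary distribution be π with π = πP and π_1 + π_2 + π_3 + π_4 = 1.
π_1 = 0.24·π_1 + 0.08·π_2 + 0.24·π_3 + 0.24·π_4
π_2 = 0.24·π_1 + 0.24·π_2 + 0.4·π_3 + 0.32·π_4
π_3 = 0.32·π_1 + 0.4·π_2 + 0.16·π_3 + 0.28·π_4
Solving with the normalization constraint gives π = (0.1914, 0.3036, 0.2894, 0.2157).
So the stationary probability of state V is 0.2157.

0.2157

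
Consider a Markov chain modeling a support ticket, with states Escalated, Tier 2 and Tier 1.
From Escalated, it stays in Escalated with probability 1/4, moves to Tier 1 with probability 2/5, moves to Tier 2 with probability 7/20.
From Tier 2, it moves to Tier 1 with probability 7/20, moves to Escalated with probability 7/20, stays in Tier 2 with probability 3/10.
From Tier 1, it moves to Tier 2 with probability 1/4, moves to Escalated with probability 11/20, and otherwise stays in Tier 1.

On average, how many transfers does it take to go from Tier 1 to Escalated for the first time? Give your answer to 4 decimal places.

Let t(s) be the expected number of transfers to first reach Escalated from state s, with t(Escalated) = 0. Conditioning on the first transfer:
t(Tier 2) = 1 + 0.3·t(Tier 2) + 0.35·t(Tier 1)
t(Tier 1) = 1 + 0.25·t(Tier 2) + 0.2·t(Tier 1)
Solving: t(Tier 2) = 2.4339, t(Tier 1) = 2.0106.
Expected transfers from Tier 1 to Escalated: 2.0106.

2.0106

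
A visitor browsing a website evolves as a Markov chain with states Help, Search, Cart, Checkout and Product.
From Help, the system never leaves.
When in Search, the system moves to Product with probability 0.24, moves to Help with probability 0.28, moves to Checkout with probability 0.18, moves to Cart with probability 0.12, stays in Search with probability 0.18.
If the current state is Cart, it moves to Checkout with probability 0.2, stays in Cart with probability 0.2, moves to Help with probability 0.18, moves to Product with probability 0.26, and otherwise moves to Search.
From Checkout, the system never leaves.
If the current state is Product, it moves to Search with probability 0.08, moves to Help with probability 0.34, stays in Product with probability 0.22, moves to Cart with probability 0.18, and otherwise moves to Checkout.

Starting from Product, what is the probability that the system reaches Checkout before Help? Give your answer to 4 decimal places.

0.3754

Let h(s) be the probability of absorption at Checkout starting from transient state s. Then h(Checkout) = 1 and h(Help) = 0. By first-step analysis:
h(Search) = 0.28·0 + 0.18·h(Search) + 0.12·h(Cart) + 0.18·1 + 0.24·h(Product)
h(Cart) = 0.18·0 + 0.16·h(Search) + 0.2·h(Cart) + 0.2·1 + 0.26·h(Product)
h(Product) = 0.34·0 + 0.08·h(Search) + 0.18·h(Cart) + 0.18·1 + 0.22·h(Product)
Solving: h(Search) = 0.3954, h(Cart) = 0.4511, h(Product) = 0.3754.
Starting from Product, the probability is 0.3754.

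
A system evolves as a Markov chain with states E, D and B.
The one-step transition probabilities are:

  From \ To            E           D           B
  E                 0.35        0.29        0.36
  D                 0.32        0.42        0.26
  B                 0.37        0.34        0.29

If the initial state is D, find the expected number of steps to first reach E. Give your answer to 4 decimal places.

Let t(s) be the expected number of steps to first reach E from state s, with t(E) = 0. Conditioning on the first step:
t(D) = 1 + 0.42·t(D) + 0.26·t(B)
t(B) = 1 + 0.34·t(D) + 0.29·t(B)
Solving: t(D) = 2.9994, t(B) = 2.8448.
Expected steps from D to E: 2.9994.

2.9994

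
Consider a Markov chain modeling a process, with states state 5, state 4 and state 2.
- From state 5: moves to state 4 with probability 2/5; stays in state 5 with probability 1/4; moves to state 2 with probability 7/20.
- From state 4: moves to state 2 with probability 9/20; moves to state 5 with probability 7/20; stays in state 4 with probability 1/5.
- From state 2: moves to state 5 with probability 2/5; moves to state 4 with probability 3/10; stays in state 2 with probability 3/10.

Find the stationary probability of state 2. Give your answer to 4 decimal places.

0.3622

Let the stationary distribution be π with π = πP and π_1 + π_2 + π_3 = 1.
π_1 = 0.25·π_1 + 0.35·π_2 + 0.4·π_3
π_2 = 0.4·π_1 + 0.2·π_2 + 0.3·π_3
Solving with the normalization constraint gives π = (0.3346, 0.3031, 0.3622).
So the stationary probability of state 2 is 0.3622.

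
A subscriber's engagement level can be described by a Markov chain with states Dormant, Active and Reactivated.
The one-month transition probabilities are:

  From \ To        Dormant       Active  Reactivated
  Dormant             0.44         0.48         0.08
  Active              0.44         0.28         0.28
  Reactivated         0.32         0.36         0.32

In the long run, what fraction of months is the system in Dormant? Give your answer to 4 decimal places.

0.4154

Let the stationary distribution be π with π = πP and π_1 + π_2 + π_3 = 1.
π_1 = 0.44·π_1 + 0.44·π_2 + 0.32·π_3
π_2 = 0.48·π_1 + 0.28·π_2 + 0.36·π_3
Solving with the normalization constraint gives π = (0.4154, 0.3795, 0.2051).
So the stationary probability of Dormant is 0.4154.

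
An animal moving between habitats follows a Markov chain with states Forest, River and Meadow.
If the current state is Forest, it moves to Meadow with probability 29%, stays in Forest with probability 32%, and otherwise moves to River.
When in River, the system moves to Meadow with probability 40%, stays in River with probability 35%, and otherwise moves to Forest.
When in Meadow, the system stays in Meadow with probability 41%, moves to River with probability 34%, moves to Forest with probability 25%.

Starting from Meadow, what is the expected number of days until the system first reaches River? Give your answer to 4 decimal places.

Let t(s) be the expected number of days to first reach River from state s, with t(River) = 0. Conditioning on the first day:
t(Forest) = 1 + 0.32·t(Forest) + 0.29·t(Meadow)
t(Meadow) = 1 + 0.25·t(Forest) + 0.41·t(Meadow)
Solving: t(Forest) = 2.6772, t(Meadow) = 2.8293.
Expected days from Meadow to River: 2.8293.

2.8293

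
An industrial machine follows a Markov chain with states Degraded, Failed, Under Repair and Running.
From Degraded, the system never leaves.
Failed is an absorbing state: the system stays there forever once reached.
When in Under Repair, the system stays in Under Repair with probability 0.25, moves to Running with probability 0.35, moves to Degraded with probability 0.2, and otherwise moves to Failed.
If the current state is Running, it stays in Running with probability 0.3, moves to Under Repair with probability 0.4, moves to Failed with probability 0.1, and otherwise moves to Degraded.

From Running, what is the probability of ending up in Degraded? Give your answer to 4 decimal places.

0.5974

Let h(s) be the probability of absorption at Degraded starting from transient state s. Then h(Degraded) = 1 and h(Failed) = 0. By first-step analysis:
h(Under Repair) = 0.2·1 + 0.2·0 + 0.25·h(Under Repair) + 0.35·h(Running)
h(Running) = 0.2·1 + 0.1·0 + 0.4·h(Under Repair) + 0.3·h(Running)
Solving: h(Under Repair) = 0.5455, h(Running) = 0.5974.
Starting from Running, the probability is 0.5974.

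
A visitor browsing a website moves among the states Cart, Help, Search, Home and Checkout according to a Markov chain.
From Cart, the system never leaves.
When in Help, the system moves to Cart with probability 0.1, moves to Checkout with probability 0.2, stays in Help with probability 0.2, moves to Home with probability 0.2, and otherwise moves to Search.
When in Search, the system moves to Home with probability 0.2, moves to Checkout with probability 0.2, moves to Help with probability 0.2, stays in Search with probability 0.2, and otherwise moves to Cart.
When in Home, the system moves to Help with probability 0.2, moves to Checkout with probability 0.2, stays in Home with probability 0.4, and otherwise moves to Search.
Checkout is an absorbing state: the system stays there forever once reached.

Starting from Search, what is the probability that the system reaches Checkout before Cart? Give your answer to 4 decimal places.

Let h(s) be the probability of absorption at Checkout starting from transient state s. Then h(Checkout) = 1 and h(Cart) = 0. By first-step analysis:
h(Help) = 0.1·0 + 0.2·h(Help) + 0.3·h(Search) + 0.2·h(Home) + 0.2·1
h(Search) = 0.2·0 + 0.2·h(Help) + 0.2·h(Search) + 0.2·h(Home) + 0.2·1
h(Home) = 0.2·h(Help) + 0.2·h(Search) + 0.4·h(Home) + 0.2·1
Solving: h(Help) = 0.6667, h(Search) = 0.6061, h(Home) = 0.7576.
Starting from Search, the probability is 0.6061.

0.6061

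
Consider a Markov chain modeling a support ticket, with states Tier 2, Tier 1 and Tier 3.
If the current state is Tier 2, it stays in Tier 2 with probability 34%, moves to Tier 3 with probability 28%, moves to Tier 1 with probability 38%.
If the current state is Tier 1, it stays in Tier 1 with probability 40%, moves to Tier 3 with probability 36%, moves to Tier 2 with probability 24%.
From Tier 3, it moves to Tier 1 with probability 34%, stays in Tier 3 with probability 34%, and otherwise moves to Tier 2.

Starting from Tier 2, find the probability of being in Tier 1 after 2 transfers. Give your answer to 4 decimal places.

0.3764

Sum over the intermediate state after 1 transfer:
P = P(Tier 2→Tier 2)·P(Tier 2→Tier 1) + P(Tier 2→Tier 1)·P(Tier 1→Tier 1) + P(Tier 2→Tier 3)·P(Tier 3→Tier 1)
  = 0.34×0.38 + 0.38×0.4 + 0.28×0.34
  = 0.1292 + 0.1520 + 0.0952 = 0.3764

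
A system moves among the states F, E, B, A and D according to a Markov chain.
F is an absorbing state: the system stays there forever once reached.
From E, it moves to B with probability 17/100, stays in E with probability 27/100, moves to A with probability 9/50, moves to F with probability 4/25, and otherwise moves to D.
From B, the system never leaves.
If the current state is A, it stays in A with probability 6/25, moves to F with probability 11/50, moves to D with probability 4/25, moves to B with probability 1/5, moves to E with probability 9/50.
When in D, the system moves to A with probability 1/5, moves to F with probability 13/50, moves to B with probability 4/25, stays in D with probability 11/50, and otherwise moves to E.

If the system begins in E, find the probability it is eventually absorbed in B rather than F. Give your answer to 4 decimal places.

Let h(s) be the probability of absorption at B starting from transient state s. Then h(B) = 1 and h(F) = 0. By first-step analysis:
h(E) = 0.16·0 + 0.27·h(E) + 0.17·1 + 0.18·h(A) + 0.22·h(D)
h(A) = 0.22·0 + 0.18·h(E) + 0.2·1 + 0.24·h(A) + 0.16·h(D)
h(D) = 0.26·0 + 0.16·h(E) + 0.16·1 + 0.2·h(A) + 0.22·h(D)
Solving: h(E) = 0.4744, h(A) = 0.4642, h(D) = 0.4215.
Starting from E, the probability is 0.4744.

0.4744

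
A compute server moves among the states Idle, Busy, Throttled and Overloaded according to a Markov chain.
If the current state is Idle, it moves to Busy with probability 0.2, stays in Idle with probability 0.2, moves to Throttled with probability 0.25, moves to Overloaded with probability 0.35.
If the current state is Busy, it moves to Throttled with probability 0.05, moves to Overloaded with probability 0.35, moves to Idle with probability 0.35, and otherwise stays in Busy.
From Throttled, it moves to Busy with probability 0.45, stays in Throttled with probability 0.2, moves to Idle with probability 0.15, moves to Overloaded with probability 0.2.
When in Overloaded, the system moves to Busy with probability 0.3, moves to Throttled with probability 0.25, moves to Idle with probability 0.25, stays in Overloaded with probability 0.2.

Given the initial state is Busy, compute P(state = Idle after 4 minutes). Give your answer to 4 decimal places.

Propagate the distribution vector 4 minutes from Busy.
After 0 minutes: (0.0000, 1.0000, 0.0000, 0.0000)
After 1 minute: (0.3500, 0.2500, 0.0500, 0.3500)
After 2 minutes: (0.2525, 0.2600, 0.1975, 0.2900)
After 3 minutes: (0.2436, 0.2914, 0.1881, 0.2769)
After 4 minutes: (0.2481, 0.2893, 0.1823, 0.2803)
P(in Idle after 4 minutes) = 0.2481

0.2481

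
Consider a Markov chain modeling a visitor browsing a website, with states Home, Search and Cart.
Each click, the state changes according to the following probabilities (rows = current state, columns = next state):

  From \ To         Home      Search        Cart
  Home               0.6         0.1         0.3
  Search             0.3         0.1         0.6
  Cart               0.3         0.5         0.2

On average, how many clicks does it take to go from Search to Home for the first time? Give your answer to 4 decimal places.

Let t(s) be the expected number of clicks to first reach Home from state s, with t(Home) = 0. Conditioning on the first click:
t(Search) = 1 + 0.1·t(Search) + 0.6·t(Cart)
t(Cart) = 1 + 0.5·t(Search) + 0.2·t(Cart)
Solving: t(Search) = 3.3333, t(Cart) = 3.3333.
Expected clicks from Search to Home: 3.3333.

3.3333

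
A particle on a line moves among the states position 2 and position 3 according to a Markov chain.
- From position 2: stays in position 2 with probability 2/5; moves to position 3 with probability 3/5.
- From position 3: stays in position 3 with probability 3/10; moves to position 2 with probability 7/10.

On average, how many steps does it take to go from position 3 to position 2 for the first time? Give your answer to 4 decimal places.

1.4286

Let t(s) be the expected number of steps to first reach position 2 from state s, with t(position 2) = 0. Conditioning on the first step:
t(position 3) = 1 + 0.3·t(position 3)
Solving: t(position 3) = 1.4286.
Expected steps from position 3 to position 2: 1.4286.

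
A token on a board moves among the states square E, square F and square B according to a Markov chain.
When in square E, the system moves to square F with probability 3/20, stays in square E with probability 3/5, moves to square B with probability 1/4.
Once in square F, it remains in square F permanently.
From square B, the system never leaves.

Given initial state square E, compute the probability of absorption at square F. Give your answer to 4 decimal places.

0.3750

Let h(s) be the probability of absorption at square F starting from transient state s. Then h(square F) = 1 and h(square B) = 0. By first-step analysis:
h(square E) = 0.6·h(square E) + 0.15·1 + 0.25·0
Solving: h(square E) = 0.3750.
Starting from square E, the probability is 0.3750.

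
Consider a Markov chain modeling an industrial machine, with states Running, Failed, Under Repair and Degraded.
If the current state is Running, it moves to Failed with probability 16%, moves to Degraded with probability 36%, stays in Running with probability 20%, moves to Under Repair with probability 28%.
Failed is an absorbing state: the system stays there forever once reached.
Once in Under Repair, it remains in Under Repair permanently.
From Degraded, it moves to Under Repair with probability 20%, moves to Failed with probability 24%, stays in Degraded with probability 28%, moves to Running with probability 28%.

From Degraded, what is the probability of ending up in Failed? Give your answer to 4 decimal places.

0.4983

Let h(s) be the probability of absorption at Failed starting from transient state s. Then h(Failed) = 1 and h(Under Repair) = 0. By first-step analysis:
h(Running) = 0.2·h(Running) + 0.16·1 + 0.28·0 + 0.36·h(Degraded)
h(Degraded) = 0.28·h(Running) + 0.24·1 + 0.2·0 + 0.28·h(Degraded)
Solving: h(Running) = 0.4242, h(Degraded) = 0.4983.
Starting from Degraded, the probability is 0.4983.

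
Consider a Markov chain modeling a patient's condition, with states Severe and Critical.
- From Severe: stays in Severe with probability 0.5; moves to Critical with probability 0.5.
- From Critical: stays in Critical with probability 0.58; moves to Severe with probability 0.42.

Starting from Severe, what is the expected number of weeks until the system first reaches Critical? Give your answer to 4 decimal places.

2.0000

Let t(s) be the expected number of weeks to first reach Critical from state s, with t(Critical) = 0. Conditioning on the first week:
t(Severe) = 1 + 0.5·t(Severe)
Solving: t(Severe) = 2.0000.
Expected weeks from Severe to Critical: 2.0000.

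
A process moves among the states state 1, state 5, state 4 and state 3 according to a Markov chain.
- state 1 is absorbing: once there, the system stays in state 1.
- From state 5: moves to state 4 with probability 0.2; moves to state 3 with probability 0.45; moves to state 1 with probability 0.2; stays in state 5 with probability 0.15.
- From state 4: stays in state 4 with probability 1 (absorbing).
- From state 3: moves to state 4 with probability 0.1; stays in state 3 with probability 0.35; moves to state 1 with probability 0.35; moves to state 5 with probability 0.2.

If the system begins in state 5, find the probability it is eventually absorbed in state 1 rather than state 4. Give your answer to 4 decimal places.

0.6216

Let h(s) be the probability of absorption at state 1 starting from transient state s. Then h(state 1) = 1 and h(state 4) = 0. By first-step analysis:
h(state 5) = 0.2·1 + 0.15·h(state 5) + 0.2·0 + 0.45·h(state 3)
h(state 3) = 0.35·1 + 0.2·h(state 5) + 0.1·0 + 0.35·h(state 3)
Solving: h(state 5) = 0.6216, h(state 3) = 0.7297.
Starting from state 5, the probability is 0.6216.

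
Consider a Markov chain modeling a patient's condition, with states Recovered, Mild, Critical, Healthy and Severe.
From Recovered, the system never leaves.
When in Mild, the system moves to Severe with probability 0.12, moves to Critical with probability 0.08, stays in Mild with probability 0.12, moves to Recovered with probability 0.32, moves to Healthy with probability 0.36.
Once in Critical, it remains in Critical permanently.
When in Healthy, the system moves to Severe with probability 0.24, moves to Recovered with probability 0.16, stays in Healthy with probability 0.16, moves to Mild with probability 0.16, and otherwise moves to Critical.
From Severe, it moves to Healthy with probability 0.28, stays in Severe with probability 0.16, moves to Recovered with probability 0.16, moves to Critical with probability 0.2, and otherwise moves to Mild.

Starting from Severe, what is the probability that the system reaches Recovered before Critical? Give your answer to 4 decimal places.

Let h(s) be the probability of absorption at Recovered starting from transient state s. Then h(Recovered) = 1 and h(Critical) = 0. By first-step analysis:
h(Mild) = 0.32·1 + 0.12·h(Mild) + 0.08·0 + 0.36·h(Healthy) + 0.12·h(Severe)
h(Healthy) = 0.16·1 + 0.16·h(Mild) + 0.28·0 + 0.16·h(Healthy) + 0.24·h(Severe)
h(Severe) = 0.16·1 + 0.2·h(Mild) + 0.2·0 + 0.28·h(Healthy) + 0.16·h(Severe)
Solving: h(Mild) = 0.6120, h(Healthy) = 0.4455, h(Severe) = 0.4847.
Starting from Severe, the probability is 0.4847.

0.4847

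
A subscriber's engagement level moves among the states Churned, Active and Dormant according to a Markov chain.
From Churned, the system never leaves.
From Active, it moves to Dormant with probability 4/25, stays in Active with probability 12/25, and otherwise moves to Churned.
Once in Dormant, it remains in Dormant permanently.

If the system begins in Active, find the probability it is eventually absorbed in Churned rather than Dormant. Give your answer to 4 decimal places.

0.6923

Let h(s) be the probability of absorption at Churned starting from transient state s. Then h(Churned) = 1 and h(Dormant) = 0. By first-step analysis:
h(Active) = 0.36·1 + 0.48·h(Active) + 0.16·0
Solving: h(Active) = 0.6923.
Starting from Active, the probability is 0.6923.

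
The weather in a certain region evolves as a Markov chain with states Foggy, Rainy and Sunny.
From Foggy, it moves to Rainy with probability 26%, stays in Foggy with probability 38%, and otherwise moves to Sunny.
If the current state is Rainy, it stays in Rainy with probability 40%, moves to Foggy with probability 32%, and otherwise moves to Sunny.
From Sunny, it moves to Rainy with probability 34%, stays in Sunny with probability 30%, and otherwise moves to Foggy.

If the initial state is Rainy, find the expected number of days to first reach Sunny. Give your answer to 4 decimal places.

Let t(s) be the expected number of days to first reach Sunny from state s, with t(Sunny) = 0. Conditioning on the first day:
t(Foggy) = 1 + 0.38·t(Foggy) + 0.26·t(Rainy)
t(Rainy) = 1 + 0.32·t(Foggy) + 0.4·t(Rainy)
Solving: t(Foggy) = 2.9778, t(Rainy) = 3.2548.
Expected days from Rainy to Sunny: 3.2548.

3.2548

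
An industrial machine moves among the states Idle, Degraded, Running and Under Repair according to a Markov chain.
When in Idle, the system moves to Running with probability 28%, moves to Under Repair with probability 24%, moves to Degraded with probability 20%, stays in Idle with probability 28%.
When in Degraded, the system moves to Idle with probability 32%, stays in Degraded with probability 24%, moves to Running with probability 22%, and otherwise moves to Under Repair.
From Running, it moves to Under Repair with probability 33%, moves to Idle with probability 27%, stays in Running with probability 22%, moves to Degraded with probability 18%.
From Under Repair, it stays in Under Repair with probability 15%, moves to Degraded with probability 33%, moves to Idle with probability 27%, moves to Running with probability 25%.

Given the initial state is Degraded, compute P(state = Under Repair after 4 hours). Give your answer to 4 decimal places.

0.2360

Propagate the distribution vector 4 hours from Degraded.
After 0 hours: (0.0000, 1.0000, 0.0000, 0.0000)
After 1 hour: (0.3200, 0.2400, 0.2200, 0.2200)
After 2 hours: (0.2852, 0.2338, 0.2458, 0.2352)
After 3 hours: (0.2845, 0.2350, 0.2442, 0.2363)
After 4 hours: (0.2846, 0.2352, 0.2442, 0.2360)
P(in Under Repair after 4 hours) = 0.2360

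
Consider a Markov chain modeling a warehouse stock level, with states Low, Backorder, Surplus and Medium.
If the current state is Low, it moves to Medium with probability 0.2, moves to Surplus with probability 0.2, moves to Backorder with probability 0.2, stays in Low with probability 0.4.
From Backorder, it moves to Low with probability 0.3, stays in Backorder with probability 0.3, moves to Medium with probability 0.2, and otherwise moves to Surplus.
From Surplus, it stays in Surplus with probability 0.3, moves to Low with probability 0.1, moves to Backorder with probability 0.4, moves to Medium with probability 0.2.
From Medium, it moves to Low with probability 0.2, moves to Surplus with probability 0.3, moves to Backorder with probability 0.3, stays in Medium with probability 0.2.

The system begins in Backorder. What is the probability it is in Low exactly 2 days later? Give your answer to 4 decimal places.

0.2700

Propagate the distribution vector 2 days from Backorder.
After 0 days: (0.0000, 1.0000, 0.0000, 0.0000)
After 1 day: (0.3000, 0.3000, 0.2000, 0.2000)
After 2 days: (0.2700, 0.2900, 0.2400, 0.2000)
P(in Low after 2 days) = 0.2700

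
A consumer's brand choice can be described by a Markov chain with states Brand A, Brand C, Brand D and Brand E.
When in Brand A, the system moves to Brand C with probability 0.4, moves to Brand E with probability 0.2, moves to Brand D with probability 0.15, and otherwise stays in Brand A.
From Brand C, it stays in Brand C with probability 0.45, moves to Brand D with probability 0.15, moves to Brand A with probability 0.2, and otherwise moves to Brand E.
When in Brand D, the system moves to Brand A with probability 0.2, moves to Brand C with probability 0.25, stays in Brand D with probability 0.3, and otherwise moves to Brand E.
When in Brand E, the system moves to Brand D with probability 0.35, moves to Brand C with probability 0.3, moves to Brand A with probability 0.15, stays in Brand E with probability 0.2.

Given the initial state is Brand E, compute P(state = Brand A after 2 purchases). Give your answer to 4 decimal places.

0.1975

Propagate the distribution vector 2 purchases from Brand E.
After 0 purchases: (0.0000, 0.0000, 0.0000, 1.0000)
After 1 purchase: (0.1500, 0.3000, 0.3500, 0.2000)
After 2 purchases: (0.1975, 0.3425, 0.2425, 0.2175)
P(in Brand A after 2 purchases) = 0.1975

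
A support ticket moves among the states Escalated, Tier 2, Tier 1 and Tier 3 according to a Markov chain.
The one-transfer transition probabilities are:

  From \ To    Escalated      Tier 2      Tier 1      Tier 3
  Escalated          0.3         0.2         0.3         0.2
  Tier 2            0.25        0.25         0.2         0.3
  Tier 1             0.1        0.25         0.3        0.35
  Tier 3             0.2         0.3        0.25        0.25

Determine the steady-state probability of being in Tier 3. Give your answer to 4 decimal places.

0.2784

Let the stationary distribution be π with π = πP and π_1 + π_2 + π_3 + π_4 = 1.
π_1 = 0.3·π_1 + 0.25·π_2 + 0.1·π_3 + 0.2·π_4
π_2 = 0.2·π_1 + 0.25·π_2 + 0.25·π_3 + 0.3·π_4
π_3 = 0.3·π_1 + 0.2·π_2 + 0.3·π_3 + 0.25·π_4
Solving with the normalization constraint gives π = (0.2073, 0.2536, 0.2607, 0.2784).
So the stationary probability of Tier 3 is 0.2784.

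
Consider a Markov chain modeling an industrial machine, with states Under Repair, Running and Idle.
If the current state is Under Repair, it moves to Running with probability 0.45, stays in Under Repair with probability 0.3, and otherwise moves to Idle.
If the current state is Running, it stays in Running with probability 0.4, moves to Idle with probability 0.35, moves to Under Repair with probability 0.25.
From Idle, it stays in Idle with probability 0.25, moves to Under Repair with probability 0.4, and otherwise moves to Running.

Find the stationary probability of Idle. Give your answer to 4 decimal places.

Let the stationary distribution be π with π = πP and π_1 + π_2 + π_3 = 1.
π_1 = 0.3·π_1 + 0.25·π_2 + 0.4·π_3
π_2 = 0.45·π_1 + 0.4·π_2 + 0.35·π_3
Solving with the normalization constraint gives π = (0.3090, 0.4009, 0.2901).
So the stationary probability of Idle is 0.2901.

0.2901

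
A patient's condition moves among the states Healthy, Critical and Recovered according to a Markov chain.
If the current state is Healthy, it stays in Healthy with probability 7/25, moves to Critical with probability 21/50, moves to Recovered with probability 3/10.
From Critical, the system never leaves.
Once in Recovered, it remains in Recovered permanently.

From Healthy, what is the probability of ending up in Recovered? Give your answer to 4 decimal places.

0.4167

Let h(s) be the probability of absorption at Recovered starting from transient state s. Then h(Recovered) = 1 and h(Critical) = 0. By first-step analysis:
h(Healthy) = 0.28·h(Healthy) + 0.42·0 + 0.3·1
Solving: h(Healthy) = 0.4167.
Starting from Healthy, the probability is 0.4167.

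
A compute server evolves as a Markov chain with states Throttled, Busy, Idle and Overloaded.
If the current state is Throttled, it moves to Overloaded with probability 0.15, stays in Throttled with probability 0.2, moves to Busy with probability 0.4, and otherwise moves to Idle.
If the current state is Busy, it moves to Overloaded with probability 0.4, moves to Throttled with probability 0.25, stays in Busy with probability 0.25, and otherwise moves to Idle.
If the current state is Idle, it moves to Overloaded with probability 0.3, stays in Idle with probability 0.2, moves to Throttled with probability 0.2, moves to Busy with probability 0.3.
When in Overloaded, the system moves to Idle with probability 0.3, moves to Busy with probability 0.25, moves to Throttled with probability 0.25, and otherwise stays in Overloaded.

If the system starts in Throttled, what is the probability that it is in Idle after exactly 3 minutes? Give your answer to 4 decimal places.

Propagate the distribution vector 3 minutes from Throttled.
After 0 minutes: (1.0000, 0.0000, 0.0000, 0.0000)
After 1 minute: (0.2000, 0.4000, 0.2500, 0.1500)
After 2 minutes: (0.2275, 0.2925, 0.1850, 0.2950)
After 3 minutes: (0.2294, 0.2934, 0.2116, 0.2656)
P(in Idle after 3 minutes) = 0.2116

0.2116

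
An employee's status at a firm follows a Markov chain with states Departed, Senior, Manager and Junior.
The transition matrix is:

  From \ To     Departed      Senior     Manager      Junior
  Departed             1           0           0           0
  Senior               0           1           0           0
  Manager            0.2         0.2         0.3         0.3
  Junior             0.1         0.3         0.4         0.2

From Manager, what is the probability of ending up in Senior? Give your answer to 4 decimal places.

0.5682

Let h(s) be the probability of absorption at Senior starting from transient state s. Then h(Senior) = 1 and h(Departed) = 0. By first-step analysis:
h(Manager) = 0.2·0 + 0.2·1 + 0.3·h(Manager) + 0.3·h(Junior)
h(Junior) = 0.1·0 + 0.3·1 + 0.4·h(Manager) + 0.2·h(Junior)
Solving: h(Manager) = 0.5682, h(Junior) = 0.6591.
Starting from Manager, the probability is 0.5682.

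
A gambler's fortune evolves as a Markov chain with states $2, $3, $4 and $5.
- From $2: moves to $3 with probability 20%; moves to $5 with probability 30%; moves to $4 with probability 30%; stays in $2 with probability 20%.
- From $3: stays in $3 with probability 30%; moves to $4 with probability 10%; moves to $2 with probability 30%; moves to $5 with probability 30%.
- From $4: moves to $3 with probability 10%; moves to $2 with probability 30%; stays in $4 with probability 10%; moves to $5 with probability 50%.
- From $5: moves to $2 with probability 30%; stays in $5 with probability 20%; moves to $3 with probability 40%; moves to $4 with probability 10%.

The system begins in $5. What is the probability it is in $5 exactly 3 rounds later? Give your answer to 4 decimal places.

Propagate the distribution vector 3 rounds from $5.
After 0 rounds: (0.0000, 0.0000, 0.0000, 1.0000)
After 1 round: (0.3000, 0.4000, 0.1000, 0.2000)
After 2 rounds: (0.2700, 0.2700, 0.1600, 0.3000)
After 3 rounds: (0.2730, 0.2710, 0.1540, 0.3020)
P(in $5 after 3 rounds) = 0.3020

0.3020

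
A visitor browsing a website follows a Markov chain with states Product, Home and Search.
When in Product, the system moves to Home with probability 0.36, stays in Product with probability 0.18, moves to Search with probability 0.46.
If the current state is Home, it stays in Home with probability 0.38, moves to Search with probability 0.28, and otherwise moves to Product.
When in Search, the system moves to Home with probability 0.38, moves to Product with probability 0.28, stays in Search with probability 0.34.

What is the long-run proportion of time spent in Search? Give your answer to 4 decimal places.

0.3505

Let the stationary distribution be π with π = πP and π_1 + π_2 + π_3 = 1.
π_1 = 0.18·π_1 + 0.34·π_2 + 0.28·π_3
π_2 = 0.36·π_1 + 0.38·π_2 + 0.38·π_3
Solving with the normalization constraint gives π = (0.2750, 0.3745, 0.3505).
So the stationary probability of Search is 0.3505.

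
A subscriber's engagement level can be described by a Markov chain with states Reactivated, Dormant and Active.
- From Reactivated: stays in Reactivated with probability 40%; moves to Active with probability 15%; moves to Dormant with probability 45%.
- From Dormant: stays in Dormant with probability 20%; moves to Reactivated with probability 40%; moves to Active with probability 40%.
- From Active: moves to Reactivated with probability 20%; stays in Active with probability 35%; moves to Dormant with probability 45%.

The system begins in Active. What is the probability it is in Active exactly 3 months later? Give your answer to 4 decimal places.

Propagate the distribution vector 3 months from Active.
After 0 months: (0.0000, 0.0000, 1.0000)
After 1 month: (0.2000, 0.4500, 0.3500)
After 2 months: (0.3300, 0.3375, 0.3325)
After 3 months: (0.3335, 0.3656, 0.3009)
P(in Active after 3 months) = 0.3009

0.3009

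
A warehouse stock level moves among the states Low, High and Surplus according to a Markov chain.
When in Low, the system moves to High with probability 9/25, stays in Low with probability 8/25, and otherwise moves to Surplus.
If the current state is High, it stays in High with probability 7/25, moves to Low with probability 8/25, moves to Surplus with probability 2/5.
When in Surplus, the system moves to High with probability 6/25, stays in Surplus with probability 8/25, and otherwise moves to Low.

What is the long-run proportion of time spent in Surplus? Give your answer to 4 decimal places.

Let the stationary distribution be π with π = πP and π_1 + π_2 + π_3 = 1.
π_1 = 0.32·π_1 + 0.32·π_2 + 0.44·π_3
π_2 = 0.36·π_1 + 0.28·π_2 + 0.24·π_3
Solving with the normalization constraint gives π = (0.3612, 0.2952, 0.3436).
So the stationary probability of Surplus is 0.3436.

0.3436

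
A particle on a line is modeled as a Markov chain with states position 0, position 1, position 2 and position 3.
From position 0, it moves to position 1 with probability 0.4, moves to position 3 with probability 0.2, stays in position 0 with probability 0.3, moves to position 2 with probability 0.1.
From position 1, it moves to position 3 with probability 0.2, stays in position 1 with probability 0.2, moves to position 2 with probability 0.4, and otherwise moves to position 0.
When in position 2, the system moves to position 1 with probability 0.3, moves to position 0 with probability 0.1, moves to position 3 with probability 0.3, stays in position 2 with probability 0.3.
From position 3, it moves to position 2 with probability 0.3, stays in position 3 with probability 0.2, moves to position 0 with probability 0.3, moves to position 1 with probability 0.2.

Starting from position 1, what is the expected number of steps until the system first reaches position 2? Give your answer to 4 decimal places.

3.2609

Let t(s) be the expected number of steps to first reach position 2 from state s, with t(position 2) = 0. Conditioning on the first step:
t(position 0) = 1 + 0.3·t(position 0) + 0.4·t(position 1) + 0.2·t(position 3)
t(position 1) = 1 + 0.2·t(position 0) + 0.2·t(position 1) + 0.2·t(position 3)
t(position 3) = 1 + 0.3·t(position 0) + 0.2·t(position 1) + 0.2·t(position 3)
Solving: t(position 0) = 4.3478, t(position 1) = 3.2609, t(position 3) = 3.6957.
Expected steps from position 1 to position 2: 3.2609.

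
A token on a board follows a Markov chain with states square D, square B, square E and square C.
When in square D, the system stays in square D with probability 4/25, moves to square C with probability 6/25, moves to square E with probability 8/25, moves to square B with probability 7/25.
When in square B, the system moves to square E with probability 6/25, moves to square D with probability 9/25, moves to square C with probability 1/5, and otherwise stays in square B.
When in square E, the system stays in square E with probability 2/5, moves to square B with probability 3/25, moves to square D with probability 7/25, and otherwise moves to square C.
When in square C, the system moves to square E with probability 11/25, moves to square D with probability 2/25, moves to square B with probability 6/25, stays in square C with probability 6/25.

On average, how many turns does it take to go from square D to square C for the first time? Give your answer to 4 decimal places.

4.5787

Let t(s) be the expected number of turns to first reach square C from state s, with t(square C) = 0. Conditioning on the first turn:
t(square D) = 1 + 0.16·t(square D) + 0.28·t(square B) + 0.32·t(square E)
t(square B) = 1 + 0.36·t(square D) + 0.2·t(square B) + 0.24·t(square E)
t(square E) = 1 + 0.28·t(square D) + 0.12·t(square B) + 0.4·t(square E)
Solving: t(square D) = 4.5787, t(square B) = 4.7356, t(square E) = 4.7505.
Expected turns from square D to square C: 4.5787.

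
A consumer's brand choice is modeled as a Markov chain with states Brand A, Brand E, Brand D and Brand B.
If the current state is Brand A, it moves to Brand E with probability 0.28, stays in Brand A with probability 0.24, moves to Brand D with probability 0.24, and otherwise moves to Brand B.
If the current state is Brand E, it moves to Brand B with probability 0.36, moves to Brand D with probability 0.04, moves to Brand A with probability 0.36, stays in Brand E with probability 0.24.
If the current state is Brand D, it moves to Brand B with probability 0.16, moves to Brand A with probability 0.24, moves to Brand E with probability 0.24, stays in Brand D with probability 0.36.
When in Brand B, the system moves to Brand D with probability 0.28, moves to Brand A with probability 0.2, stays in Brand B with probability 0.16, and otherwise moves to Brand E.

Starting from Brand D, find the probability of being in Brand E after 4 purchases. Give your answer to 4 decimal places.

0.2787

Propagate the distribution vector 4 purchases from Brand D.
After 0 purchases: (0.0000, 0.0000, 1.0000, 0.0000)
After 1 purchase: (0.2400, 0.2400, 0.3600, 0.1600)
After 2 purchases: (0.2624, 0.2688, 0.2416, 0.2272)
After 3 purchases: (0.2632, 0.2778, 0.2243, 0.2348)
After 4 purchases: (0.2639, 0.2787, 0.2208, 0.2366)
P(in Brand E after 4 purchases) = 0.2787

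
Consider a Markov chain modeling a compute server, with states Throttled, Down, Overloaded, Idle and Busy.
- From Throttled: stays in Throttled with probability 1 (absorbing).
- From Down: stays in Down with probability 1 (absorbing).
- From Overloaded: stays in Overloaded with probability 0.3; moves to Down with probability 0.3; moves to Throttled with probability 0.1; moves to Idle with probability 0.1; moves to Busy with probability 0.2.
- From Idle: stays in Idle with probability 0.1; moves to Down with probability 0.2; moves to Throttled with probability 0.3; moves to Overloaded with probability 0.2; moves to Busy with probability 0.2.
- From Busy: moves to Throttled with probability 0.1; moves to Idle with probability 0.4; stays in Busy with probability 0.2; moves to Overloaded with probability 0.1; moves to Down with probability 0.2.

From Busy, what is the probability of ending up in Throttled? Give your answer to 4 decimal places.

Let h(s) be the probability of absorption at Throttled starting from transient state s. Then h(Throttled) = 1 and h(Down) = 0. By first-step analysis:
h(Overloaded) = 0.1·1 + 0.3·0 + 0.3·h(Overloaded) + 0.1·h(Idle) + 0.2·h(Busy)
h(Idle) = 0.3·1 + 0.2·0 + 0.2·h(Overloaded) + 0.1·h(Idle) + 0.2·h(Busy)
h(Busy) = 0.1·1 + 0.2·0 + 0.1·h(Overloaded) + 0.4·h(Idle) + 0.2·h(Busy)
Solving: h(Overloaded) = 0.3333, h(Idle) = 0.5000, h(Busy) = 0.4167.
Starting from Busy, the probability is 0.4167.

0.4167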